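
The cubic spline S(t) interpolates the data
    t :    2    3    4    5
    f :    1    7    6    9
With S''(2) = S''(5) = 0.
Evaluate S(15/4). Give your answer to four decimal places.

6.2469

With σ_i denoting the second derivative at x_i, h_i = 1, 1, 1, and Δ_i = (y_(i+1) − y_i)/h_i = 6, -1, 3:
  1·σ_0 + 4·σ_1 + 1·σ_2 = 6(Δ_1 - Δ_0) = -42
  1·σ_1 + 4·σ_2 + 1·σ_3 = 6(Δ_2 - Δ_1) = 24
Natural end conditions: σ_0 = σ_3 = 0.
Solving: σ_0 = 0, σ_1 = -64/5, σ_2 = 46/5, σ_3 = 0.
On [3, 4], S(t) = 7 + 26/15·(t - 3) - 32/5·(t - 3)² + 11/3·(t - 3)³.
With (t - 3) = 3/4: S(15/4) = 1999/320.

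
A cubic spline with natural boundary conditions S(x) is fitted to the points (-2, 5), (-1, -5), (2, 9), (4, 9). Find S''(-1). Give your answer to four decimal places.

Put m_i = S'' at the i-th knot. Here h = (1, 3, 2) and Δ = (-10, 14/3, 0), so the interior equations h_(i-1)·m_(i-1) + 2(h_(i-1)+h_i)·m_i + h_i·m_(i+1) = 6(Δ_i − Δ_(i-1)) read
  1·m_0 + 8·m_1 + 3·m_2 = 6(Δ_1 - Δ_0) = 88
  3·m_1 + 10·m_2 + 2·m_3 = 6(Δ_2 - Δ_1) = -28
Natural end conditions: m_0 = m_3 = 0.
Hence m_0 = 0, m_1 = 964/71, m_2 = -488/71, m_3 = 0.

13.5775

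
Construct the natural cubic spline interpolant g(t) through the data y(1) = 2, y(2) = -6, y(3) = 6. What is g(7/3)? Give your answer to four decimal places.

Put M_i = g'' at the i-th knot. Here h = (1, 1) and Δ = (-8, 12), so the interior equations h_(i-1)·M_(i-1) + 2(h_(i-1)+h_i)·M_i + h_i·M_(i+1) = 6(Δ_i − Δ_(i-1)) read
  1·M_0 + 4·M_1 + 1·M_2 = 6(Δ_1 - Δ_0) = 120
Natural end conditions: M_0 = M_2 = 0.
Solving the tridiagonal system: M_0 = 0, M_1 = 30, M_2 = 0.
On [2, 3], g(t) = -6 + 2·(t - 2) + 15·(t - 2)² - 5·(t - 2)³.
With (t - 2) = 1/3: g(7/3) = -104/27.

-3.8519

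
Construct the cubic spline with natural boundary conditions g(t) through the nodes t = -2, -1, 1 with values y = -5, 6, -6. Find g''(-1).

With M_i denoting the second derivative at x_i, h_i = 1, 2, and Δ_i = (y_(i+1) − y_i)/h_i = 11, -6:
  1·M_0 + 6·M_1 + 2·M_2 = 6(Δ_1 - Δ_0) = -102
Natural end conditions: M_0 = M_2 = 0.
Hence M_0 = 0, M_1 = -17, M_2 = 0.

-17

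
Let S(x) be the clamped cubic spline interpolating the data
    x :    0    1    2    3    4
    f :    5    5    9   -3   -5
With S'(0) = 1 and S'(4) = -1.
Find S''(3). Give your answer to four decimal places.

26.2857

With M_i denoting the second derivative at x_i, h_i = 1, 1, 1, 1, and Δ_i = (y_(i+1) − y_i)/h_i = 0, 4, -12, -2:
  1·M_0 + 4·M_1 + 1·M_2 = 6(Δ_1 - Δ_0) = 24
  1·M_1 + 4·M_2 + 1·M_3 = 6(Δ_2 - Δ_1) = -96
  1·M_2 + 4·M_3 + 1·M_4 = 6(Δ_3 - Δ_2) = 60
Clamped end conditions give two more equations: 2h_0·M_0 + h_0·M_1 = 6(Δ_0 - S'(0)) = -6 and h_3·M_3 + 2h_3·M_4 = 6(S'(4) - Δ_3) = 6.
Hence M_0 = -83/7, M_1 = 124/7, M_2 = -35, M_3 = 184/7, M_4 = -71/7.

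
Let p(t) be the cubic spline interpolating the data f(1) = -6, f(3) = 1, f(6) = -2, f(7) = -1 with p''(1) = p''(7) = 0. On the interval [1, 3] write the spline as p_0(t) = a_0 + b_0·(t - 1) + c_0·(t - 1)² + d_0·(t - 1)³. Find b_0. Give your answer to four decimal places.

Put m_i = p'' at the i-th knot. Here h = (2, 3, 1) and Δ = (7/2, -1, 1), so the interior equations h_(i-1)·m_(i-1) + 2(h_(i-1)+h_i)·m_i + h_i·m_(i+1) = 6(Δ_i − Δ_(i-1)) read
  2·m_0 + 10·m_1 + 3·m_2 = 6(Δ_1 - Δ_0) = -27
  3·m_1 + 8·m_2 + 1·m_3 = 6(Δ_2 - Δ_1) = 12
Natural end conditions: m_0 = m_3 = 0.
Hence m_0 = 0, m_1 = -252/71, m_2 = 201/71, m_3 = 0.
On [1, 3], with p_0(t) = a_0 + b_0·(t - 1) + c_0·(t - 1)² + d_0·(t - 1)³: c_0 = m_0/2 = 0, d_0 = (m_1 - m_0)/(6h_0) = -21/71, b_0 = Δ_0 - h_0(2m_0 + m_1)/6 = 665/142.

4.6831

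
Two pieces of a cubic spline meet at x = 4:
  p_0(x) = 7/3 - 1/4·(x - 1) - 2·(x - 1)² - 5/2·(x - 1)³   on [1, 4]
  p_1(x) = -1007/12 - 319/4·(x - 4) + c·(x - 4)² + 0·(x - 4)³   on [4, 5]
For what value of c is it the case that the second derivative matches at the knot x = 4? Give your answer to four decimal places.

-24.5000

p_0''(x) = -4 - 15·(x - 1), so p_0''(4) = -49. On the right, p_1''(4) = 2c, so c = -49/2.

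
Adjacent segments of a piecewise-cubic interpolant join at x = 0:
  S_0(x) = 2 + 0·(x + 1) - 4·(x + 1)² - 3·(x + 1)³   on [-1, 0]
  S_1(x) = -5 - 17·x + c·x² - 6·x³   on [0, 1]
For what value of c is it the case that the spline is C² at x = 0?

S_0''(x) = -8 - 18·(x + 1), so S_0''(0) = -26. On the right, S_1''(0) = 2c, so c = -13.

-13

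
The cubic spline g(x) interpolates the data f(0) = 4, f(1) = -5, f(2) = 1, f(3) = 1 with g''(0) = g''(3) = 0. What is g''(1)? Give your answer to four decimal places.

26.4000

Let M_i = g''(x_i). Step sizes h_i = 1, 1, 1; slopes of the chords Δ_i = (y_(i+1) - y_i)/h_i = -9, 6, 0.
  1·M_0 + 4·M_1 + 1·M_2 = 6(Δ_1 - Δ_0) = 90
  1·M_1 + 4·M_2 + 1·M_3 = 6(Δ_2 - Δ_1) = -36
Natural end conditions: M_0 = M_3 = 0.
Solving the tridiagonal system: M_0 = 0, M_1 = 132/5, M_2 = -78/5, M_3 = 0.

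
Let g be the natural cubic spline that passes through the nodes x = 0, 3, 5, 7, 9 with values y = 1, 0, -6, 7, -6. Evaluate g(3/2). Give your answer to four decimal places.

2.6629

Put M_i = g'' at the i-th knot. Here h = (3, 2, 2, 2) and Δ = (-1/3, -3, 13/2, -13/2), so the interior equations h_(i-1)·M_(i-1) + 2(h_(i-1)+h_i)·M_i + h_i·M_(i+1) = 6(Δ_i − Δ_(i-1)) read
  3·M_0 + 10·M_1 + 2·M_2 = 6(Δ_1 - Δ_0) = -16
  2·M_1 + 8·M_2 + 2·M_3 = 6(Δ_2 - Δ_1) = 57
  2·M_2 + 8·M_3 + 2·M_4 = 6(Δ_3 - Δ_2) = -78
Natural end conditions: M_0 = M_4 = 0.
Solving: M_0 = 0, M_1 = -273/71, M_2 = 797/71, M_3 = -1783/142, M_4 = 0.
On [0, 3], g(x) = 1 + 677/426·x + 0·x² - 91/426·x³.
With x = 3/2: g(3/2) = 3025/1136.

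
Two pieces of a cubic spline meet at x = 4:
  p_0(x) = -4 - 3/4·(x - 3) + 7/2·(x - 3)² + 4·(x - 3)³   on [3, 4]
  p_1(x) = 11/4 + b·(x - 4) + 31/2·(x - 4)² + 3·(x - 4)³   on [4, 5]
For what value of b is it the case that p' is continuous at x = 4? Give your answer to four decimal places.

18.2500

p_0'(x) = -3/4 + 7·(x - 3) + 12·(x - 3)², so p_0'(4) = 73/4. On the right, p_1'(4) = b, so b = 73/4.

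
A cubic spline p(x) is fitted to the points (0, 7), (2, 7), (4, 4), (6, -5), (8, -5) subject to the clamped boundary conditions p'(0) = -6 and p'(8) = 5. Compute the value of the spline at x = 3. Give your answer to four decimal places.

6.8214

With M_i denoting the second derivative at x_i, h_i = 2, 2, 2, 2, and Δ_i = (y_(i+1) − y_i)/h_i = 0, -3/2, -9/2, 0:
  2·M_0 + 8·M_1 + 2·M_2 = 6(Δ_1 - Δ_0) = -9
  2·M_1 + 8·M_2 + 2·M_3 = 6(Δ_2 - Δ_1) = -18
  2·M_2 + 8·M_3 + 2·M_4 = 6(Δ_3 - Δ_2) = 27
Clamped end conditions give two more equations: 2h_0·M_0 + h_0·M_1 = 6(Δ_0 - p'(0)) = 36 and h_3·M_3 + 2h_3·M_4 = 6(p'(8) - Δ_3) = 30.
Solving the tridiagonal system: M_0 = 149/14, M_1 = -23/7, M_2 = -2, M_3 = 16/7, M_4 = 89/14.
On [2, 4], p(x) = 7 + 19/14·(x - 2) - 23/14·(x - 2)² + 3/28·(x - 2)³.
With (x - 2) = 1: p(3) = 191/28.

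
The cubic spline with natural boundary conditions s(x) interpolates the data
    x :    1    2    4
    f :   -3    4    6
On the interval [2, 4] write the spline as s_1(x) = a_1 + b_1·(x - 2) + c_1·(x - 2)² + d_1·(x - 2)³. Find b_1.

5

Put m_i = s'' at the i-th knot. Here h = (1, 2) and Δ = (7, 1), so the interior equations h_(i-1)·m_(i-1) + 2(h_(i-1)+h_i)·m_i + h_i·m_(i+1) = 6(Δ_i − Δ_(i-1)) read
  1·m_0 + 6·m_1 + 2·m_2 = 6(Δ_1 - Δ_0) = -36
Natural end conditions: m_0 = m_2 = 0.
Solving: m_0 = 0, m_1 = -6, m_2 = 0.
On [2, 4], with s_1(x) = a_1 + b_1·(x - 2) + c_1·(x - 2)² + d_1·(x - 2)³: c_1 = m_1/2 = -3, d_1 = (m_2 - m_1)/(6h_1) = 1/2, b_1 = Δ_1 - h_1(2m_1 + m_2)/6 = 5.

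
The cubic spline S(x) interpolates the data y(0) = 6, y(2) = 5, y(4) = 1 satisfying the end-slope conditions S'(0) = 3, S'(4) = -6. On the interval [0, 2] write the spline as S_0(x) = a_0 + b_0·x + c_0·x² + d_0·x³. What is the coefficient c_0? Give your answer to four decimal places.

With m_i denoting the second derivative at x_i, h_i = 2, 2, and Δ_i = (y_(i+1) − y_i)/h_i = -1/2, -2:
  2·m_0 + 8·m_1 + 2·m_2 = 6(Δ_1 - Δ_0) = -9
Clamped end conditions give two more equations: 2h_0·m_0 + h_0·m_1 = 6(Δ_0 - S'(0)) = -21 and h_1·m_1 + 2h_1·m_2 = 6(S'(4) - Δ_1) = -24.
Forward elimination and back-substitution give m_0 = -51/8, m_1 = 9/4, m_2 = -57/8.
On [0, 2], with S_0(x) = a_0 + b_0·x + c_0·x² + d_0·x³: c_0 = m_0/2 = -51/16, d_0 = (m_1 - m_0)/(6h_0) = 23/32, b_0 = Δ_0 - h_0(2m_0 + m_1)/6 = 3.

-3.1875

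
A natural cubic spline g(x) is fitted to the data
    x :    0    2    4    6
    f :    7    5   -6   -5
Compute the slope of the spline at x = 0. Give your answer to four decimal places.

0.6000

Put M_i = g'' at the i-th knot. Here h = (2, 2, 2) and Δ = (-1, -11/2, 1/2), so the interior equations h_(i-1)·M_(i-1) + 2(h_(i-1)+h_i)·M_i + h_i·M_(i+1) = 6(Δ_i − Δ_(i-1)) read
  2·M_0 + 8·M_1 + 2·M_2 = 6(Δ_1 - Δ_0) = -27
  2·M_1 + 8·M_2 + 2·M_3 = 6(Δ_2 - Δ_1) = 36
Natural end conditions: M_0 = M_3 = 0.
Solving the tridiagonal system: M_0 = 0, M_1 = -24/5, M_2 = 57/10, M_3 = 0.
On [0, 2], g'(x) = b_0 + 2c_0·x + 3d_0·x² with b_0 = Δ_0 - h_0(2M_0 + M_1)/6 = 3/5, c_0 = M_0/2 = 0, d_0 = (M_1 - M_0)/(6h_0) = -2/5. So g'(0) = 3/5.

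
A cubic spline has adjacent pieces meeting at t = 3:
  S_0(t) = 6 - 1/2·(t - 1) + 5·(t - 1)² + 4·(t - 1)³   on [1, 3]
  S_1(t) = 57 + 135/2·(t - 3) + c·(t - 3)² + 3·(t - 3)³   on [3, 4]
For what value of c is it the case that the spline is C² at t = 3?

29

S_0''(t) = 10 + 24·(t - 1), so S_0''(3) = 58. On the right, S_1''(3) = 2c, so c = 29.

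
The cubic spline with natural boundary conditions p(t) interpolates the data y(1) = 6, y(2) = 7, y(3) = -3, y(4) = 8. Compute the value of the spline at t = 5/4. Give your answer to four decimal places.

7.2656

Let m_i = p''(x_i). Step sizes h_i = 1, 1, 1; slopes of the chords Δ_i = (y_(i+1) - y_i)/h_i = 1, -10, 11.
  1·m_0 + 4·m_1 + 1·m_2 = 6(Δ_1 - Δ_0) = -66
  1·m_1 + 4·m_2 + 1·m_3 = 6(Δ_2 - Δ_1) = 126
Natural end conditions: m_0 = m_3 = 0.
Forward elimination and back-substitution give m_0 = 0, m_1 = -26, m_2 = 38, m_3 = 0.
On [1, 2], p(t) = 6 + 16/3·(t - 1) + 0·(t - 1)² - 13/3·(t - 1)³.
With (t - 1) = 1/4: p(5/4) = 465/64.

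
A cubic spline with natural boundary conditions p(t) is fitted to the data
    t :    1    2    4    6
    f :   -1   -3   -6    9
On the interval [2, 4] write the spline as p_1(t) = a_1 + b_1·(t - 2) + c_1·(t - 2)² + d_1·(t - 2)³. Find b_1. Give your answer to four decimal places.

-2.6364

With m_i denoting the second derivative at x_i, h_i = 1, 2, 2, and Δ_i = (y_(i+1) − y_i)/h_i = -2, -3/2, 15/2:
  1·m_0 + 6·m_1 + 2·m_2 = 6(Δ_1 - Δ_0) = 3
  2·m_1 + 8·m_2 + 2·m_3 = 6(Δ_2 - Δ_1) = 54
Natural end conditions: m_0 = m_3 = 0.
Solving: m_0 = 0, m_1 = -21/11, m_2 = 159/22, m_3 = 0.
On [2, 4], with p_1(t) = a_1 + b_1·(t - 2) + c_1·(t - 2)² + d_1·(t - 2)³: c_1 = m_1/2 = -21/22, d_1 = (m_2 - m_1)/(6h_1) = 67/88, b_1 = Δ_1 - h_1(2m_1 + m_2)/6 = -29/11.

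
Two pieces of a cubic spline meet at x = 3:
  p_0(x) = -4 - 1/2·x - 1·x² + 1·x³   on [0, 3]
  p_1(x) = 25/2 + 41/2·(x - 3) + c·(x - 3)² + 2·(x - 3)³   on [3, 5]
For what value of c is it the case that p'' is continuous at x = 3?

p_0''(x) = -2 + 6·x, so p_0''(3) = 16. On the right, p_1''(3) = 2c, so c = 8.

8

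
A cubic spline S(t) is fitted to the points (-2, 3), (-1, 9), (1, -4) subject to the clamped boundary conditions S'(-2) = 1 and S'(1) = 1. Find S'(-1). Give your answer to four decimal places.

Write σ_i for S''(x_i). With h_i = 1, 2 and divided differences Δ_i = 6, -13/2, the continuity of S' gives the tridiagonal system
  1·σ_0 + 6·σ_1 + 2·σ_2 = 6(Δ_1 - Δ_0) = -75
Clamped end conditions give two more equations: 2h_0·σ_0 + h_0·σ_1 = 6(Δ_0 - S'(-2)) = 30 and h_1·σ_1 + 2h_1·σ_2 = 6(S'(1) - Δ_1) = 45.
Forward elimination and back-substitution give σ_0 = 55/2, σ_1 = -25, σ_2 = 95/4.
On [-1, 1], S'(t) = b_1 + 2c_1·(t + 1) + 3d_1·(t + 1)² with b_1 = Δ_1 - h_1(2σ_1 + σ_2)/6 = 9/4, c_1 = σ_1/2 = -25/2, d_1 = (σ_2 - σ_1)/(6h_1) = 65/16. So S'(-1) = 9/4.

2.2500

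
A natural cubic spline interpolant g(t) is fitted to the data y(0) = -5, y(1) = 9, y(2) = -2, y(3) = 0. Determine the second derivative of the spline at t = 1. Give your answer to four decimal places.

Put σ_i = g'' at the i-th knot. Here h = (1, 1, 1) and Δ = (14, -11, 2), so the interior equations h_(i-1)·σ_(i-1) + 2(h_(i-1)+h_i)·σ_i + h_i·σ_(i+1) = 6(Δ_i − Δ_(i-1)) read
  1·σ_0 + 4·σ_1 + 1·σ_2 = 6(Δ_1 - Δ_0) = -150
  1·σ_1 + 4·σ_2 + 1·σ_3 = 6(Δ_2 - Δ_1) = 78
Natural end conditions: σ_0 = σ_3 = 0.
Solving the tridiagonal system: σ_0 = 0, σ_1 = -226/5, σ_2 = 154/5, σ_3 = 0.

-45.2000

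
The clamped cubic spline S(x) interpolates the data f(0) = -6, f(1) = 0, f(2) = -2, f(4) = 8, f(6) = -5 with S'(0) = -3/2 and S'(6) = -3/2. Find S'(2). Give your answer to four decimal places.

-0.5714

With M_i denoting the second derivative at x_i, h_i = 1, 1, 2, 2, and Δ_i = (y_(i+1) − y_i)/h_i = 6, -2, 5, -13/2:
  1·M_0 + 4·M_1 + 1·M_2 = 6(Δ_1 - Δ_0) = -48
  1·M_1 + 6·M_2 + 2·M_3 = 6(Δ_2 - Δ_1) = 42
  2·M_2 + 8·M_3 + 2·M_4 = 6(Δ_3 - Δ_2) = -69
Clamped end conditions give two more equations: 2h_0·M_0 + h_0·M_1 = 6(Δ_0 - S'(0)) = 45 and h_3·M_3 + 2h_3·M_4 = 6(S'(6) - Δ_3) = 30.
Hence M_0 = 979/28, M_1 = -349/14, M_2 = 67/4, M_3 = -235/14, M_4 = 445/28.
On [2, 4], S'(x) = b_2 + 2c_2·(x - 2) + 3d_2·(x - 2)² with b_2 = Δ_2 - h_2(2M_2 + M_3)/6 = -4/7, c_2 = M_2/2 = 67/8, d_2 = (M_3 - M_2)/(6h_2) = -313/112. So S'(2) = -4/7.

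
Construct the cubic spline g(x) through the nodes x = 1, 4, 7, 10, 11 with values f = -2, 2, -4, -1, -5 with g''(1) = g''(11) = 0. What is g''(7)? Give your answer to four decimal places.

Put m_i = g'' at the i-th knot. Here h = (3, 3, 3, 1) and Δ = (4/3, -2, 1, -4), so the interior equations h_(i-1)·m_(i-1) + 2(h_(i-1)+h_i)·m_i + h_i·m_(i+1) = 6(Δ_i − Δ_(i-1)) read
  3·m_0 + 12·m_1 + 3·m_2 = 6(Δ_1 - Δ_0) = -20
  3·m_1 + 12·m_2 + 3·m_3 = 6(Δ_2 - Δ_1) = 18
  3·m_2 + 8·m_3 + 1·m_4 = 6(Δ_3 - Δ_2) = -30
Natural end conditions: m_0 = m_4 = 0.
Solving the tridiagonal system: m_0 = 0, m_1 = -407/162, m_2 = 274/81, m_3 = -271/54, m_4 = 0.

3.3827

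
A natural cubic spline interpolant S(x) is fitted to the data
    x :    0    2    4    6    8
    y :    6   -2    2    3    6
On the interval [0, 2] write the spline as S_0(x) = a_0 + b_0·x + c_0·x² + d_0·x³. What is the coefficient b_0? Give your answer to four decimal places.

Let m_i = S''(x_i). Step sizes h_i = 2, 2, 2, 2; slopes of the chords Δ_i = (y_(i+1) - y_i)/h_i = -4, 2, 1/2, 3/2.
  2·m_0 + 8·m_1 + 2·m_2 = 6(Δ_1 - Δ_0) = 36
  2·m_1 + 8·m_2 + 2·m_3 = 6(Δ_2 - Δ_1) = -9
  2·m_2 + 8·m_3 + 2·m_4 = 6(Δ_3 - Δ_2) = 6
Natural end conditions: m_0 = m_4 = 0.
Forward elimination and back-substitution give m_0 = 0, m_1 = 291/56, m_2 = -39/14, m_3 = 81/56, m_4 = 0.
On [0, 2], with S_0(x) = a_0 + b_0·x + c_0·x² + d_0·x³: c_0 = m_0/2 = 0, d_0 = (m_1 - m_0)/(6h_0) = 97/224, b_0 = Δ_0 - h_0(2m_0 + m_1)/6 = -321/56.

-5.7321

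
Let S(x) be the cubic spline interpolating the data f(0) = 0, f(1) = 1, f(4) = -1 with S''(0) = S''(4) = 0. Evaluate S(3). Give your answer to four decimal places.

0.2222

Write σ_i for S''(x_i). With h_i = 1, 3 and divided differences Δ_i = 1, -2/3, the continuity of S' gives the tridiagonal system
  1·σ_0 + 8·σ_1 + 3·σ_2 = 6(Δ_1 - Δ_0) = -10
Natural end conditions: σ_0 = σ_2 = 0.
Forward elimination and back-substitution give σ_0 = 0, σ_1 = -5/4, σ_2 = 0.
On [1, 4], S(x) = 1 + 7/12·(x - 1) - 5/8·(x - 1)² + 5/72·(x - 1)³.
With (x - 1) = 2: S(3) = 2/9.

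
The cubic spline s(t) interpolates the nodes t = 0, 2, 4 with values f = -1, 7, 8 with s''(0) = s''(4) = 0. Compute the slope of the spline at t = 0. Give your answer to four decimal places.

4.8750

Write m_i for s''(x_i). With h_i = 2, 2 and divided differences Δ_i = 4, 1/2, the continuity of s' gives the tridiagonal system
  2·m_0 + 8·m_1 + 2·m_2 = 6(Δ_1 - Δ_0) = -21
Natural end conditions: m_0 = m_2 = 0.
Solving: m_0 = 0, m_1 = -21/8, m_2 = 0.
On [0, 2], s'(t) = b_0 + 2c_0·t + 3d_0·t² with b_0 = Δ_0 - h_0(2m_0 + m_1)/6 = 39/8, c_0 = m_0/2 = 0, d_0 = (m_1 - m_0)/(6h_0) = -7/32. So s'(0) = 39/8.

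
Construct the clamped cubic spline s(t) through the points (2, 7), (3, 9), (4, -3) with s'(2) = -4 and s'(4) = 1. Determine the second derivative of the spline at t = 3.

-47

Let M_i = s''(x_i). Step sizes h_i = 1, 1; slopes of the chords Δ_i = (y_(i+1) - y_i)/h_i = 2, -12.
  1·M_0 + 4·M_1 + 1·M_2 = 6(Δ_1 - Δ_0) = -84
Clamped end conditions give two more equations: 2h_0·M_0 + h_0·M_1 = 6(Δ_0 - s'(2)) = 36 and h_1·M_1 + 2h_1·M_2 = 6(s'(4) - Δ_1) = 78.
Forward elimination and back-substitution give M_0 = 83/2, M_1 = -47, M_2 = 125/2.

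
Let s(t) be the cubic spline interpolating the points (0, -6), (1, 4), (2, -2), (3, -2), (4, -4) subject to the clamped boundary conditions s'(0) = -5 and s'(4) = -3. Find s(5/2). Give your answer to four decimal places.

-2.8661

Let M_i = s''(x_i). Step sizes h_i = 1, 1, 1, 1; slopes of the chords Δ_i = (y_(i+1) - y_i)/h_i = 10, -6, 0, -2.
  1·M_0 + 4·M_1 + 1·M_2 = 6(Δ_1 - Δ_0) = -96
  1·M_1 + 4·M_2 + 1·M_3 = 6(Δ_2 - Δ_1) = 36
  1·M_2 + 4·M_3 + 1·M_4 = 6(Δ_3 - Δ_2) = -12
Clamped end conditions give two more equations: 2h_0·M_0 + h_0·M_1 = 6(Δ_0 - s'(0)) = 90 and h_3·M_3 + 2h_3·M_4 = 6(s'(4) - Δ_3) = -6.
Solving: M_0 = 479/7, M_1 = -328/7, M_2 = 23, M_3 = -64/7, M_4 = 11/7.
On [2, 3], s(t) = -2 - 43/7·(t - 2) + 23/2·(t - 2)² - 75/14·(t - 2)³.
With (t - 2) = 1/2: s(5/2) = -321/112.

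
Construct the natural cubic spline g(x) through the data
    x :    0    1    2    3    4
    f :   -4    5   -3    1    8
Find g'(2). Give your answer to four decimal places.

-4.5000

Put M_i = g'' at the i-th knot. Here h = (1, 1, 1, 1) and Δ = (9, -8, 4, 7), so the interior equations h_(i-1)·M_(i-1) + 2(h_(i-1)+h_i)·M_i + h_i·M_(i+1) = 6(Δ_i − Δ_(i-1)) read
  1·M_0 + 4·M_1 + 1·M_2 = 6(Δ_1 - Δ_0) = -102
  1·M_1 + 4·M_2 + 1·M_3 = 6(Δ_2 - Δ_1) = 72
  1·M_2 + 4·M_3 + 1·M_4 = 6(Δ_3 - Δ_2) = 18
Natural end conditions: M_0 = M_4 = 0.
Forward elimination and back-substitution give M_0 = 0, M_1 = -225/7, M_2 = 186/7, M_3 = -15/7, M_4 = 0.
On [2, 3], g'(x) = b_2 + 2c_2·(x - 2) + 3d_2·(x - 2)² with b_2 = Δ_2 - h_2(2M_2 + M_3)/6 = -9/2, c_2 = M_2/2 = 93/7, d_2 = (M_3 - M_2)/(6h_2) = -67/14. So g'(2) = -9/2.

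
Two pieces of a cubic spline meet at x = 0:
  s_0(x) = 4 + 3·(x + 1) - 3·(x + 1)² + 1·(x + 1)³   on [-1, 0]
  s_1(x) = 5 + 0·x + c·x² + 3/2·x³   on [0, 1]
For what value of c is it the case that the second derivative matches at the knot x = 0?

s_0''(x) = -6 + 6·(x + 1), so s_0''(0) = 0. On the right, s_1''(0) = 2c, so c = 0.

0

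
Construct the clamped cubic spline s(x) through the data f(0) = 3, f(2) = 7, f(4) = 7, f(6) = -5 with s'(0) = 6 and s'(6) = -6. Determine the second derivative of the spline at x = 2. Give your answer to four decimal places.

1.6000

Write m_i for s''(x_i). With h_i = 2, 2, 2 and divided differences Δ_i = 2, 0, -6, the continuity of s' gives the tridiagonal system
  2·m_0 + 8·m_1 + 2·m_2 = 6(Δ_1 - Δ_0) = -12
  2·m_1 + 8·m_2 + 2·m_3 = 6(Δ_2 - Δ_1) = -36
Clamped end conditions give two more equations: 2h_0·m_0 + h_0·m_1 = 6(Δ_0 - s'(0)) = -24 and h_2·m_2 + 2h_2·m_3 = 6(s'(6) - Δ_2) = 0.
Solving: m_0 = -34/5, m_1 = 8/5, m_2 = -28/5, m_3 = 14/5.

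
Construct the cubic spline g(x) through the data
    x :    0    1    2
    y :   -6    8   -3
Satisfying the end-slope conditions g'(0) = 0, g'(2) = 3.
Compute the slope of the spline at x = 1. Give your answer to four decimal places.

1.5000

Write σ_i for g''(x_i). With h_i = 1, 1 and divided differences Δ_i = 14, -11, the continuity of g' gives the tridiagonal system
  1·σ_0 + 4·σ_1 + 1·σ_2 = 6(Δ_1 - Δ_0) = -150
Clamped end conditions give two more equations: 2h_0·σ_0 + h_0·σ_1 = 6(Δ_0 - g'(0)) = 84 and h_1·σ_1 + 2h_1·σ_2 = 6(g'(2) - Δ_1) = 84.
Hence σ_0 = 81, σ_1 = -78, σ_2 = 81.
On [1, 2], g'(x) = b_1 + 2c_1·(x - 1) + 3d_1·(x - 1)² with b_1 = Δ_1 - h_1(2σ_1 + σ_2)/6 = 3/2, c_1 = σ_1/2 = -39, d_1 = (σ_2 - σ_1)/(6h_1) = 53/2. So g'(1) = 3/2.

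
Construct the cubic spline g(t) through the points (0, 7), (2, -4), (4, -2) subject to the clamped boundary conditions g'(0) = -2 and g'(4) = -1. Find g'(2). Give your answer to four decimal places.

-2.6250

Put m_i = g'' at the i-th knot. Here h = (2, 2) and Δ = (-11/2, 1), so the interior equations h_(i-1)·m_(i-1) + 2(h_(i-1)+h_i)·m_i + h_i·m_(i+1) = 6(Δ_i − Δ_(i-1)) read
  2·m_0 + 8·m_1 + 2·m_2 = 6(Δ_1 - Δ_0) = 39
Clamped end conditions give two more equations: 2h_0·m_0 + h_0·m_1 = 6(Δ_0 - g'(0)) = -21 and h_1·m_1 + 2h_1·m_2 = 6(g'(4) - Δ_1) = -12.
Solving the tridiagonal system: m_0 = -79/8, m_1 = 37/4, m_2 = -61/8.
On [2, 4], g'(t) = b_1 + 2c_1·(t - 2) + 3d_1·(t - 2)² with b_1 = Δ_1 - h_1(2m_1 + m_2)/6 = -21/8, c_1 = m_1/2 = 37/8, d_1 = (m_2 - m_1)/(6h_1) = -45/32. So g'(2) = -21/8.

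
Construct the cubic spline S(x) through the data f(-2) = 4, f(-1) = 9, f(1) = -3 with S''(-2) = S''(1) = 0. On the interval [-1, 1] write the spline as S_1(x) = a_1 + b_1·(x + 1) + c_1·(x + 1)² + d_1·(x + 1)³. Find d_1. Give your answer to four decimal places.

0.9167

With m_i denoting the second derivative at x_i, h_i = 1, 2, and Δ_i = (y_(i+1) − y_i)/h_i = 5, -6:
  1·m_0 + 6·m_1 + 2·m_2 = 6(Δ_1 - Δ_0) = -66
Natural end conditions: m_0 = m_2 = 0.
Solving: m_0 = 0, m_1 = -11, m_2 = 0.
On [-1, 1], with S_1(x) = a_1 + b_1·(x + 1) + c_1·(x + 1)² + d_1·(x + 1)³: c_1 = m_1/2 = -11/2, d_1 = (m_2 - m_1)/(6h_1) = 11/12, b_1 = Δ_1 - h_1(2m_1 + m_2)/6 = 4/3.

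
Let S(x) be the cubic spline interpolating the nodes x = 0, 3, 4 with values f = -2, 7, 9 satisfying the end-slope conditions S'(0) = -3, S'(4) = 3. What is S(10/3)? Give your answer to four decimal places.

7.6852

Let m_i = S''(x_i). Step sizes h_i = 3, 1; slopes of the chords Δ_i = (y_(i+1) - y_i)/h_i = 3, 2.
  3·m_0 + 8·m_1 + 1·m_2 = 6(Δ_1 - Δ_0) = -6
Clamped end conditions give two more equations: 2h_0·m_0 + h_0·m_1 = 6(Δ_0 - S'(0)) = 36 and h_1·m_1 + 2h_1·m_2 = 6(S'(4) - Δ_1) = 6.
Forward elimination and back-substitution give m_0 = 33/4, m_1 = -9/2, m_2 = 21/4.
On [3, 4], S(x) = 7 + 21/8·(x - 3) - 9/4·(x - 3)² + 13/8·(x - 3)³.
With (x - 3) = 1/3: S(10/3) = 415/54.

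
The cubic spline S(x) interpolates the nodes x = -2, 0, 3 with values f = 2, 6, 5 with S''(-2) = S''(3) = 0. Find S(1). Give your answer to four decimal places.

6.4444

With σ_i denoting the second derivative at x_i, h_i = 2, 3, and Δ_i = (y_(i+1) − y_i)/h_i = 2, -1/3:
  2·σ_0 + 10·σ_1 + 3·σ_2 = 6(Δ_1 - Δ_0) = -14
Natural end conditions: σ_0 = σ_2 = 0.
Solving the tridiagonal system: σ_0 = 0, σ_1 = -7/5, σ_2 = 0.
On [0, 3], S(x) = 6 + 16/15·x - 7/10·x² + 7/90·x³.
With x = 1: S(1) = 58/9.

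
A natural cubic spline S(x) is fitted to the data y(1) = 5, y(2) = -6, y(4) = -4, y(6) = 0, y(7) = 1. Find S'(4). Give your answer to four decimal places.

With m_i denoting the second derivative at x_i, h_i = 1, 2, 2, 1, and Δ_i = (y_(i+1) − y_i)/h_i = -11, 1, 2, 1:
  1·m_0 + 6·m_1 + 2·m_2 = 6(Δ_1 - Δ_0) = 72
  2·m_1 + 8·m_2 + 2·m_3 = 6(Δ_2 - Δ_1) = 6
  2·m_2 + 6·m_3 + 1·m_4 = 6(Δ_3 - Δ_2) = -6
Natural end conditions: m_0 = m_4 = 0.
Forward elimination and back-substitution give m_0 = 0, m_1 = 64/5, m_2 = -12/5, m_3 = -1/5, m_4 = 0.
On [4, 6], S'(x) = b_2 + 2c_2·(x - 4) + 3d_2·(x - 4)² with b_2 = Δ_2 - h_2(2m_2 + m_3)/6 = 11/3, c_2 = m_2/2 = -6/5, d_2 = (m_3 - m_2)/(6h_2) = 11/60. So S'(4) = 11/3.

3.6667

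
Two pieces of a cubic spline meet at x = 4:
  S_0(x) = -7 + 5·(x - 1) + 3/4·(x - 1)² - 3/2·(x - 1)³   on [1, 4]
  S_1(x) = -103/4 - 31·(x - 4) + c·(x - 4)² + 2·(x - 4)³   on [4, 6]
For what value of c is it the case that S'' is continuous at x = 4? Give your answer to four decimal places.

S_0''(x) = 3/2 - 9·(x - 1), so S_0''(4) = -51/2. On the right, S_1''(4) = 2c, so c = -51/4.

-12.7500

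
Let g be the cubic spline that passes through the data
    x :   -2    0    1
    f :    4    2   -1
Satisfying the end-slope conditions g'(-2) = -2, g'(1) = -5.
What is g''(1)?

-5

Let M_i = g''(x_i). Step sizes h_i = 2, 1; slopes of the chords Δ_i = (y_(i+1) - y_i)/h_i = -1, -3.
  2·M_0 + 6·M_1 + 1·M_2 = 6(Δ_1 - Δ_0) = -12
Clamped end conditions give two more equations: 2h_0·M_0 + h_0·M_1 = 6(Δ_0 - g'(-2)) = 6 and h_1·M_1 + 2h_1·M_2 = 6(g'(1) - Δ_1) = -12.
Hence M_0 = 5/2, M_1 = -2, M_2 = -5.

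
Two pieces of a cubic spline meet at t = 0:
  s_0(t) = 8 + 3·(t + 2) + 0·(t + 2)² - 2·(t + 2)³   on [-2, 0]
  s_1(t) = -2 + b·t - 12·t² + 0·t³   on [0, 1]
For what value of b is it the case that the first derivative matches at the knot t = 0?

s_0'(t) = 3 + 0·(t + 2) - 6·(t + 2)², so s_0'(0) = -21. On the right, s_1'(0) = b, so b = -21.

-21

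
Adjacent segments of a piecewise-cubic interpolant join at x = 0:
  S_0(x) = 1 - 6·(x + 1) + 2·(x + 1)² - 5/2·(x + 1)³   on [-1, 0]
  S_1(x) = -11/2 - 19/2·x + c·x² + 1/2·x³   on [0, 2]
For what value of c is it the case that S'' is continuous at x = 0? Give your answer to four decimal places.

-5.5000

S_0''(x) = 4 - 15·(x + 1), so S_0''(0) = -11. On the right, S_1''(0) = 2c, so c = -11/2.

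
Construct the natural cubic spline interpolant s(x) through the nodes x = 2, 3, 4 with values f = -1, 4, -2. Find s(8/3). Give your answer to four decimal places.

Put m_i = s'' at the i-th knot. Here h = (1, 1) and Δ = (5, -6), so the interior equations h_(i-1)·m_(i-1) + 2(h_(i-1)+h_i)·m_i + h_i·m_(i+1) = 6(Δ_i − Δ_(i-1)) read
  1·m_0 + 4·m_1 + 1·m_2 = 6(Δ_1 - Δ_0) = -66
Natural end conditions: m_0 = m_2 = 0.
Hence m_0 = 0, m_1 = -33/2, m_2 = 0.
On [2, 3], s(x) = -1 + 31/4·(x - 2) + 0·(x - 2)² - 11/4·(x - 2)³.
With (x - 2) = 2/3: s(8/3) = 181/54.

3.3519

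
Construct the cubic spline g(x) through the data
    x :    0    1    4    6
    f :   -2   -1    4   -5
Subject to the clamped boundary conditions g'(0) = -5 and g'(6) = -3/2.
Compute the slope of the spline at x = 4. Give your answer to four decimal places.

-3.4103

Let M_i = g''(x_i). Step sizes h_i = 1, 3, 2; slopes of the chords Δ_i = (y_(i+1) - y_i)/h_i = 1, 5/3, -9/2.
  1·M_0 + 8·M_1 + 3·M_2 = 6(Δ_1 - Δ_0) = 4
  3·M_1 + 10·M_2 + 2·M_3 = 6(Δ_2 - Δ_1) = -37
Clamped end conditions give two more equations: 2h_0·M_0 + h_0·M_1 = 6(Δ_0 - g'(0)) = 36 and h_2·M_2 + 2h_2·M_3 = 6(g'(6) - Δ_2) = 18.
Forward elimination and back-substitution give M_0 = 698/39, M_1 = 8/39, M_2 = -202/39, M_3 = 553/78.
On [4, 6], g'(x) = b_2 + 2c_2·(x - 4) + 3d_2·(x - 4)² with b_2 = Δ_2 - h_2(2M_2 + M_3)/6 = -133/39, c_2 = M_2/2 = -101/39, d_2 = (M_3 - M_2)/(6h_2) = 319/312. So g'(4) = -133/39.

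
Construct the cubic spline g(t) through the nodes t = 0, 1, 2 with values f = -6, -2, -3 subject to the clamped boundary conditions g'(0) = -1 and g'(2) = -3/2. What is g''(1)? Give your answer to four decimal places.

-14.5000

Put M_i = g'' at the i-th knot. Here h = (1, 1) and Δ = (4, -1), so the interior equations h_(i-1)·M_(i-1) + 2(h_(i-1)+h_i)·M_i + h_i·M_(i+1) = 6(Δ_i − Δ_(i-1)) read
  1·M_0 + 4·M_1 + 1·M_2 = 6(Δ_1 - Δ_0) = -30
Clamped end conditions give two more equations: 2h_0·M_0 + h_0·M_1 = 6(Δ_0 - g'(0)) = 30 and h_1·M_1 + 2h_1·M_2 = 6(g'(2) - Δ_1) = -3.
Forward elimination and back-substitution give M_0 = 89/4, M_1 = -29/2, M_2 = 23/4.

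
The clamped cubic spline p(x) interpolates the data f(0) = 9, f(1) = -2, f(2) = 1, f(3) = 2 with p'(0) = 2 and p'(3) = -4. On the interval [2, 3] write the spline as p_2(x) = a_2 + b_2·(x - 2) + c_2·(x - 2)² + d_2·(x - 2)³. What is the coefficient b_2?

6

Put σ_i = p'' at the i-th knot. Here h = (1, 1, 1) and Δ = (-11, 3, 1), so the interior equations h_(i-1)·σ_(i-1) + 2(h_(i-1)+h_i)·σ_i + h_i·σ_(i+1) = 6(Δ_i − Δ_(i-1)) read
  1·σ_0 + 4·σ_1 + 1·σ_2 = 6(Δ_1 - Δ_0) = 84
  1·σ_1 + 4·σ_2 + 1·σ_3 = 6(Δ_2 - Δ_1) = -12
Clamped end conditions give two more equations: 2h_0·σ_0 + h_0·σ_1 = 6(Δ_0 - p'(0)) = -78 and h_2·σ_2 + 2h_2·σ_3 = 6(p'(3) - Δ_2) = -30.
Solving: σ_0 = -58, σ_1 = 38, σ_2 = -10, σ_3 = -10.
On [2, 3], with p_2(x) = a_2 + b_2·(x - 2) + c_2·(x - 2)² + d_2·(x - 2)³: c_2 = σ_2/2 = -5, d_2 = (σ_3 - σ_2)/(6h_2) = 0, b_2 = Δ_2 - h_2(2σ_2 + σ_3)/6 = 6.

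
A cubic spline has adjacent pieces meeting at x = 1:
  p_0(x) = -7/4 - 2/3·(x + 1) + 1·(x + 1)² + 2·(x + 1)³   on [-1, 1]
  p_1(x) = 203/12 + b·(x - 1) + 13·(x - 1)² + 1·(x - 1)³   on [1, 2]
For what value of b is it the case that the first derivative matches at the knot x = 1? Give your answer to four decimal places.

p_0'(x) = -2/3 + 2·(x + 1) + 6·(x + 1)², so p_0'(1) = 82/3. On the right, p_1'(1) = b, so b = 82/3.

27.3333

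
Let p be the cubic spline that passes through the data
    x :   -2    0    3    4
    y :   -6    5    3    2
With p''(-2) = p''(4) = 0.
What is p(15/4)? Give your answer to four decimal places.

Let σ_i = p''(x_i). Step sizes h_i = 2, 3, 1; slopes of the chords Δ_i = (y_(i+1) - y_i)/h_i = 11/2, -2/3, -1.
  2·σ_0 + 10·σ_1 + 3·σ_2 = 6(Δ_1 - Δ_0) = -37
  3·σ_1 + 8·σ_2 + 1·σ_3 = 6(Δ_2 - Δ_1) = -2
Natural end conditions: σ_0 = σ_3 = 0.
Solving the tridiagonal system: σ_0 = 0, σ_1 = -290/71, σ_2 = 91/71, σ_3 = 0.
On [3, 4], p(x) = 3 - 304/213·(x - 3) + 91/142·(x - 3)² - 91/426·(x - 3)³.
With (x - 3) = 3/4: p(15/4) = 19993/9088.

2.1999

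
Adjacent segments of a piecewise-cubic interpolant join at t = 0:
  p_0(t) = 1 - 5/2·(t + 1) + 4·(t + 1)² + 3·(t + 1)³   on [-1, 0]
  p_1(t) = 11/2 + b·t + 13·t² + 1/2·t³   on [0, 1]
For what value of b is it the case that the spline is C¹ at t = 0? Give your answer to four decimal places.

p_0'(t) = -5/2 + 8·(t + 1) + 9·(t + 1)², so p_0'(0) = 29/2. On the right, p_1'(0) = b, so b = 29/2.

14.5000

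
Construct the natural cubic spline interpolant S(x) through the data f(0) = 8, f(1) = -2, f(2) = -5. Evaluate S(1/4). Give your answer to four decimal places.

Write M_i for S''(x_i). With h_i = 1, 1 and divided differences Δ_i = -10, -3, the continuity of S' gives the tridiagonal system
  1·M_0 + 4·M_1 + 1·M_2 = 6(Δ_1 - Δ_0) = 42
Natural end conditions: M_0 = M_2 = 0.
Solving the tridiagonal system: M_0 = 0, M_1 = 21/2, M_2 = 0.
On [0, 1], S(x) = 8 - 47/4·x + 0·x² + 7/4·x³.
With x = 1/4: S(1/4) = 1303/256.

5.0898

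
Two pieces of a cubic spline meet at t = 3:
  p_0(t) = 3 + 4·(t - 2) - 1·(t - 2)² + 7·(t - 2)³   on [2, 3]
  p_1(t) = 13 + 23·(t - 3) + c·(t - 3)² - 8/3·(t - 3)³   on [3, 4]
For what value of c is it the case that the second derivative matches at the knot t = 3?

p_0''(t) = -2 + 42·(t - 2), so p_0''(3) = 40. On the right, p_1''(3) = 2c, so c = 20.

20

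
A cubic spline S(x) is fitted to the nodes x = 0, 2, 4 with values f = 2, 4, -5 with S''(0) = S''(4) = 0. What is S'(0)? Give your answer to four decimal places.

2.3750

Put σ_i = S'' at the i-th knot. Here h = (2, 2) and Δ = (1, -9/2), so the interior equations h_(i-1)·σ_(i-1) + 2(h_(i-1)+h_i)·σ_i + h_i·σ_(i+1) = 6(Δ_i − Δ_(i-1)) read
  2·σ_0 + 8·σ_1 + 2·σ_2 = 6(Δ_1 - Δ_0) = -33
Natural end conditions: σ_0 = σ_2 = 0.
Forward elimination and back-substitution give σ_0 = 0, σ_1 = -33/8, σ_2 = 0.
On [0, 2], S'(x) = b_0 + 2c_0·x + 3d_0·x² with b_0 = Δ_0 - h_0(2σ_0 + σ_1)/6 = 19/8, c_0 = σ_0/2 = 0, d_0 = (σ_1 - σ_0)/(6h_0) = -11/32. So S'(0) = 19/8.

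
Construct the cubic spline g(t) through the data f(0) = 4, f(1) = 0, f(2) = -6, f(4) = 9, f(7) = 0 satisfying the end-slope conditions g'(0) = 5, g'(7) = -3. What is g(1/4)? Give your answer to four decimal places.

4.4848

Write M_i for g''(x_i). With h_i = 1, 1, 2, 3 and divided differences Δ_i = -4, -6, 15/2, -3, the continuity of g' gives the tridiagonal system
  1·M_0 + 4·M_1 + 1·M_2 = 6(Δ_1 - Δ_0) = -12
  1·M_1 + 6·M_2 + 2·M_3 = 6(Δ_2 - Δ_1) = 81
  2·M_2 + 10·M_3 + 3·M_4 = 6(Δ_3 - Δ_2) = -63
Clamped end conditions give two more equations: 2h_0·M_0 + h_0·M_1 = 6(Δ_0 - g'(0)) = -54 and h_3·M_3 + 2h_3·M_4 = 6(g'(7) - Δ_3) = 0.
Hence M_0 = -5543/208, M_1 = -73/104, M_2 = 3631/208, M_3 = -599/52, M_4 = 599/104.
On [0, 1], g(t) = 4 + 5·t - 5543/416·t² + 1799/416·t³.
With t = 1/4: g(1/4) = 119403/26624.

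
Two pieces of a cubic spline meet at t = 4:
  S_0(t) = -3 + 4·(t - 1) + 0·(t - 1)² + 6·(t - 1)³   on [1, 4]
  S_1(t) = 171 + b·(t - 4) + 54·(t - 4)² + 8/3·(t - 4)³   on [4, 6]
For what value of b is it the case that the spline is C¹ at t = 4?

166

S_0'(t) = 4 + 0·(t - 1) + 18·(t - 1)², so S_0'(4) = 166. On the right, S_1'(4) = b, so b = 166.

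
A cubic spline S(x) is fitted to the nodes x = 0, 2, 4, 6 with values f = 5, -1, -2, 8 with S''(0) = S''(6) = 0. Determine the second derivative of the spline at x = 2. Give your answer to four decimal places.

With M_i denoting the second derivative at x_i, h_i = 2, 2, 2, and Δ_i = (y_(i+1) − y_i)/h_i = -3, -1/2, 5:
  2·M_0 + 8·M_1 + 2·M_2 = 6(Δ_1 - Δ_0) = 15
  2·M_1 + 8·M_2 + 2·M_3 = 6(Δ_2 - Δ_1) = 33
Natural end conditions: M_0 = M_3 = 0.
Forward elimination and back-substitution give M_0 = 0, M_1 = 9/10, M_2 = 39/10, M_3 = 0.

0.9000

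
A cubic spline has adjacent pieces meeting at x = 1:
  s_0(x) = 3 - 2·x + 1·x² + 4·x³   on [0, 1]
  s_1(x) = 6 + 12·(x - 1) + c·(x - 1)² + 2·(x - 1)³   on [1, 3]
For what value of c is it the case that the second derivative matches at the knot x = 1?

13

s_0''(x) = 2 + 24·x, so s_0''(1) = 26. On the right, s_1''(1) = 2c, so c = 13.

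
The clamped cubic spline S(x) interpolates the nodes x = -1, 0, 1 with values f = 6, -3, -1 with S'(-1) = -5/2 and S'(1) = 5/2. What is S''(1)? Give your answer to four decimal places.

Let σ_i = S''(x_i). Step sizes h_i = 1, 1; slopes of the chords Δ_i = (y_(i+1) - y_i)/h_i = -9, 2.
  1·σ_0 + 4·σ_1 + 1·σ_2 = 6(Δ_1 - Δ_0) = 66
Clamped end conditions give two more equations: 2h_0·σ_0 + h_0·σ_1 = 6(Δ_0 - S'(-1)) = -39 and h_1·σ_1 + 2h_1·σ_2 = 6(S'(1) - Δ_1) = 3.
Solving: σ_0 = -67/2, σ_1 = 28, σ_2 = -25/2.

-12.5000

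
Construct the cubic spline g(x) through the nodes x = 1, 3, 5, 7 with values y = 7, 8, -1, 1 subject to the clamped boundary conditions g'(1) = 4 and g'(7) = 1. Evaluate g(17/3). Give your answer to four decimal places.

Write M_i for g''(x_i). With h_i = 2, 2, 2 and divided differences Δ_i = 1/2, -9/2, 1, the continuity of g' gives the tridiagonal system
  2·M_0 + 8·M_1 + 2·M_2 = 6(Δ_1 - Δ_0) = -30
  2·M_1 + 8·M_2 + 2·M_3 = 6(Δ_2 - Δ_1) = 33
Clamped end conditions give two more equations: 2h_0·M_0 + h_0·M_1 = 6(Δ_0 - g'(1)) = -21 and h_2·M_2 + 2h_2·M_3 = 6(g'(7) - Δ_2) = 0.
Solving: M_0 = -3, M_1 = -9/2, M_2 = 6, M_3 = -3.
On [5, 7], g(x) = -1 - 2·(x - 5) + 3·(x - 5)² - 3/4·(x - 5)³.
With (x - 5) = 2/3: g(17/3) = -11/9.

-1.2222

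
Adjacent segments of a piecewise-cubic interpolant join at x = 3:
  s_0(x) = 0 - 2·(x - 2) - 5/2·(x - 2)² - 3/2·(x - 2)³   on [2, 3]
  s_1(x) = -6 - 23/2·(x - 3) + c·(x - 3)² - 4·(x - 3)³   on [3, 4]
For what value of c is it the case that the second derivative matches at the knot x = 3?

s_0''(x) = -5 - 9·(x - 2), so s_0''(3) = -14. On the right, s_1''(3) = 2c, so c = -7.

-7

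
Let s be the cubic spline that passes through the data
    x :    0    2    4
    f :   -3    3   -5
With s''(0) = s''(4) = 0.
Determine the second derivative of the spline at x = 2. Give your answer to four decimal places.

Put M_i = s'' at the i-th knot. Here h = (2, 2) and Δ = (3, -4), so the interior equations h_(i-1)·M_(i-1) + 2(h_(i-1)+h_i)·M_i + h_i·M_(i+1) = 6(Δ_i − Δ_(i-1)) read
  2·M_0 + 8·M_1 + 2·M_2 = 6(Δ_1 - Δ_0) = -42
Natural end conditions: M_0 = M_2 = 0.
Solving: M_0 = 0, M_1 = -21/4, M_2 = 0.

-5.2500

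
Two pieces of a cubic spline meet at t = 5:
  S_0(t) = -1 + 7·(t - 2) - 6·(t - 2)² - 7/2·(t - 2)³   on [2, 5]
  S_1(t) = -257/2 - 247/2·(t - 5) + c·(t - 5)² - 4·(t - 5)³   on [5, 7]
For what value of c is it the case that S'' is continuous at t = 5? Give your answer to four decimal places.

-37.5000

S_0''(t) = -12 - 21·(t - 2), so S_0''(5) = -75. On the right, S_1''(5) = 2c, so c = -75/2.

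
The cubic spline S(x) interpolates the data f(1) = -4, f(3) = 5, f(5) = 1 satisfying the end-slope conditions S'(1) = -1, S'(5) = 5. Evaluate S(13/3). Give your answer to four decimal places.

0.6852

Put M_i = S'' at the i-th knot. Here h = (2, 2) and Δ = (9/2, -2), so the interior equations h_(i-1)·M_(i-1) + 2(h_(i-1)+h_i)·M_i + h_i·M_(i+1) = 6(Δ_i − Δ_(i-1)) read
  2·M_0 + 8·M_1 + 2·M_2 = 6(Δ_1 - Δ_0) = -39
Clamped end conditions give two more equations: 2h_0·M_0 + h_0·M_1 = 6(Δ_0 - S'(1)) = 33 and h_1·M_1 + 2h_1·M_2 = 6(S'(5) - Δ_1) = 42.
Solving: M_0 = 117/8, M_1 = -51/4, M_2 = 135/8.
On [3, 5], S(x) = 5 + 7/8·(x - 3) - 51/8·(x - 3)² + 79/32·(x - 3)³.
With (x - 3) = 4/3: S(13/3) = 37/54.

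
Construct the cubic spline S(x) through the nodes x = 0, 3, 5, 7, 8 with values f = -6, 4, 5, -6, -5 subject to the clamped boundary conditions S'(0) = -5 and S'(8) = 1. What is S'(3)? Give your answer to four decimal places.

4.8396

With M_i denoting the second derivative at x_i, h_i = 3, 2, 2, 1, and Δ_i = (y_(i+1) − y_i)/h_i = 10/3, 1/2, -11/2, 1:
  3·M_0 + 10·M_1 + 2·M_2 = 6(Δ_1 - Δ_0) = -17
  2·M_1 + 8·M_2 + 2·M_3 = 6(Δ_2 - Δ_1) = -36
  2·M_2 + 6·M_3 + 1·M_4 = 6(Δ_3 - Δ_2) = 39
Clamped end conditions give two more equations: 2h_0·M_0 + h_0·M_1 = 6(Δ_0 - S'(0)) = 50 and h_3·M_3 + 2h_3·M_4 = 6(S'(8) - Δ_3) = 0.
Solving the tridiagonal system: M_0 = 1607/159, M_1 = -188/53, M_2 = -314/53, M_3 = 490/53, M_4 = -245/53.
On [3, 5], S'(x) = b_1 + 2c_1·(x - 3) + 3d_1·(x - 3)² with b_1 = Δ_1 - h_1(2M_1 + M_2)/6 = 513/106, c_1 = M_1/2 = -94/53, d_1 = (M_2 - M_1)/(6h_1) = -21/106. So S'(3) = 513/106.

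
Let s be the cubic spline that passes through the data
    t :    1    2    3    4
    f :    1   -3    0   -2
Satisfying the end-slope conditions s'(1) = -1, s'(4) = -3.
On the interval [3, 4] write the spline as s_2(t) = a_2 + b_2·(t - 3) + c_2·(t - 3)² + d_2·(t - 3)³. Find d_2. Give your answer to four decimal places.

2.7333

Let M_i = s''(x_i). Step sizes h_i = 1, 1, 1; slopes of the chords Δ_i = (y_(i+1) - y_i)/h_i = -4, 3, -2.
  1·M_0 + 4·M_1 + 1·M_2 = 6(Δ_1 - Δ_0) = 42
  1·M_1 + 4·M_2 + 1·M_3 = 6(Δ_2 - Δ_1) = -30
Clamped end conditions give two more equations: 2h_0·M_0 + h_0·M_1 = 6(Δ_0 - s'(1)) = -18 and h_2·M_2 + 2h_2·M_3 = 6(s'(4) - Δ_2) = -6.
Solving the tridiagonal system: M_0 = -272/15, M_1 = 274/15, M_2 = -194/15, M_3 = 52/15.
On [3, 4], with s_2(t) = a_2 + b_2·(t - 3) + c_2·(t - 3)² + d_2·(t - 3)³: c_2 = M_2/2 = -97/15, d_2 = (M_3 - M_2)/(6h_2) = 41/15, b_2 = Δ_2 - h_2(2M_2 + M_3)/6 = 26/15.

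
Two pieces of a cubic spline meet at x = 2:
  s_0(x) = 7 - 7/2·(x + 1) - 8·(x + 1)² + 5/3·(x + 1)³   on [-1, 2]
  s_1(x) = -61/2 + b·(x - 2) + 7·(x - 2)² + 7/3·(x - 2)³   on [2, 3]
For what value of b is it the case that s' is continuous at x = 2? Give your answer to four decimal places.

s_0'(x) = -7/2 - 16·(x + 1) + 5·(x + 1)², so s_0'(2) = -13/2. On the right, s_1'(2) = b, so b = -13/2.

-6.5000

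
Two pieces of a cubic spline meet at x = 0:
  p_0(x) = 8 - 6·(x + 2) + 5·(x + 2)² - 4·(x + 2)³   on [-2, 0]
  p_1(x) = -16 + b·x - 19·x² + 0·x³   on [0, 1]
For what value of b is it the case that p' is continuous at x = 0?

-34

p_0'(x) = -6 + 10·(x + 2) - 12·(x + 2)², so p_0'(0) = -34. On the right, p_1'(0) = b, so b = -34.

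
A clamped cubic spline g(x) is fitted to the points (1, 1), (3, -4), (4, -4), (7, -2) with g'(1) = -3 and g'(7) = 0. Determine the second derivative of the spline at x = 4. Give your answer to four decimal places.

Write M_i for g''(x_i). With h_i = 2, 1, 3 and divided differences Δ_i = -5/2, 0, 2/3, the continuity of g' gives the tridiagonal system
  2·M_0 + 6·M_1 + 1·M_2 = 6(Δ_1 - Δ_0) = 15
  1·M_1 + 8·M_2 + 3·M_3 = 6(Δ_2 - Δ_1) = 4
Clamped end conditions give two more equations: 2h_0·M_0 + h_0·M_1 = 6(Δ_0 - g'(1)) = 3 and h_2·M_2 + 2h_2·M_3 = 6(g'(7) - Δ_2) = -4.
Forward elimination and back-substitution give M_0 = -23/42, M_1 = 109/42, M_2 = 11/21, M_3 = -13/14.

0.5238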